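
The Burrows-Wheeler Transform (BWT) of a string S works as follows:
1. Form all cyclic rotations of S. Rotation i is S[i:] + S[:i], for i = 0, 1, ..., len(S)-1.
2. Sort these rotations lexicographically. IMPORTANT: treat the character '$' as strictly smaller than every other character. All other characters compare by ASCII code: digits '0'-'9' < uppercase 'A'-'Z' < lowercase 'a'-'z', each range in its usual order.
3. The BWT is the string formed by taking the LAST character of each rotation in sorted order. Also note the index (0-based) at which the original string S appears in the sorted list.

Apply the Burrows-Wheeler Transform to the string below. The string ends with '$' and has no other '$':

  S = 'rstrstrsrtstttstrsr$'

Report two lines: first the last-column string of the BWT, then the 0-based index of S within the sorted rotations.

All 20 rotations (rotation i = S[i:]+S[:i]):
  rot[0] = rstrstrsrtstttstrsr$
  rot[1] = strstrsrtstttstrsr$r
  rot[2] = trstrsrtstttstrsr$rs
  rot[3] = rstrsrtstttstrsr$rst
  rot[4] = strsrtstttstrsr$rstr
  rot[5] = trsrtstttstrsr$rstrs
  rot[6] = rsrtstttstrsr$rstrst
  rot[7] = srtstttstrsr$rstrstr
  rot[8] = rtstttstrsr$rstrstrs
  rot[9] = tstttstrsr$rstrstrsr
  rot[10] = stttstrsr$rstrstrsrt
  rot[11] = tttstrsr$rstrstrsrts
  rot[12] = ttstrsr$rstrstrsrtst
  rot[13] = tstrsr$rstrstrsrtstt
  rot[14] = strsr$rstrstrsrtsttt
  rot[15] = trsr$rstrstrsrtsttts
  rot[16] = rsr$rstrstrsrtstttst
  rot[17] = sr$rstrstrsrtstttstr
  rot[18] = r$rstrstrsrtstttstrs
  rot[19] = $rstrstrsrtstttstrsr
Sorted (with $ < everything):
  sorted[0] = $rstrstrsrtstttstrsr  (last char: 'r')
  sorted[1] = r$rstrstrsrtstttstrs  (last char: 's')
  sorted[2] = rsr$rstrstrsrtstttst  (last char: 't')
  sorted[3] = rsrtstttstrsr$rstrst  (last char: 't')
  sorted[4] = rstrsrtstttstrsr$rst  (last char: 't')
  sorted[5] = rstrstrsrtstttstrsr$  (last char: '$')
  sorted[6] = rtstttstrsr$rstrstrs  (last char: 's')
  sorted[7] = sr$rstrstrsrtstttstr  (last char: 'r')
  sorted[8] = srtstttstrsr$rstrstr  (last char: 'r')
  sorted[9] = strsr$rstrstrsrtsttt  (last char: 't')
  sorted[10] = strsrtstttstrsr$rstr  (last char: 'r')
  sorted[11] = strstrsrtstttstrsr$r  (last char: 'r')
  sorted[12] = stttstrsr$rstrstrsrt  (last char: 't')
  sorted[13] = trsr$rstrstrsrtsttts  (last char: 's')
  sorted[14] = trsrtstttstrsr$rstrs  (last char: 's')
  sorted[15] = trstrsrtstttstrsr$rs  (last char: 's')
  sorted[16] = tstrsr$rstrstrsrtstt  (last char: 't')
  sorted[17] = tstttstrsr$rstrstrsr  (last char: 'r')
  sorted[18] = ttstrsr$rstrstrsrtst  (last char: 't')
  sorted[19] = tttstrsr$rstrstrsrts  (last char: 's')
Last column: rsttt$srrtrrtssstrts
Original string S is at sorted index 5

Answer: rsttt$srrtrrtssstrts
5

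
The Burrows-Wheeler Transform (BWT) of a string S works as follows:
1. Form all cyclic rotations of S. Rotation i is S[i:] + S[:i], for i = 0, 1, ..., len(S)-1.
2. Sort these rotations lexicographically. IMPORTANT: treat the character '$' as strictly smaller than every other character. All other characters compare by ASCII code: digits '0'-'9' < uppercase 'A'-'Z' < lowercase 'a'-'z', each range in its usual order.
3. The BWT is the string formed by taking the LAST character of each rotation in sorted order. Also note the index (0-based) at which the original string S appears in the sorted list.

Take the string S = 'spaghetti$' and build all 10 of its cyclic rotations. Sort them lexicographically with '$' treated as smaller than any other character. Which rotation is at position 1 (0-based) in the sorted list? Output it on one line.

Answer: aghetti$sp

Derivation:
All 10 rotations (rotation i = S[i:]+S[:i]):
  rot[0] = spaghetti$
  rot[1] = paghetti$s
  rot[2] = aghetti$sp
  rot[3] = ghetti$spa
  rot[4] = hetti$spag
  rot[5] = etti$spagh
  rot[6] = tti$spaghe
  rot[7] = ti$spaghet
  rot[8] = i$spaghett
  rot[9] = $spaghetti
Sorted (with $ < everything):
  sorted[0] = $spaghetti
  sorted[1] = aghetti$sp
  sorted[2] = etti$spagh
  sorted[3] = ghetti$spa
  sorted[4] = hetti$spag
  sorted[5] = i$spaghett
  sorted[6] = paghetti$s
  sorted[7] = spaghetti$
  sorted[8] = ti$spaghet
  sorted[9] = tti$spaghe
sorted[1] = aghetti$sp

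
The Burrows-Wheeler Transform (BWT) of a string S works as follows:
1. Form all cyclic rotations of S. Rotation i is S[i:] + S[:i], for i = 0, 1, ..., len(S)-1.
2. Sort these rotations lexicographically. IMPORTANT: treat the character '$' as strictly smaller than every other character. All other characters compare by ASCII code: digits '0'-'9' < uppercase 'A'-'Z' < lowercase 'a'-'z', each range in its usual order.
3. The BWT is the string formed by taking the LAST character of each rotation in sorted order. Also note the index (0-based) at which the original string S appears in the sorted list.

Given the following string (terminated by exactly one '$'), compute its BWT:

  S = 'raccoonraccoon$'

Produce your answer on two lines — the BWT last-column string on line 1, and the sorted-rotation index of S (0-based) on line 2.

All 15 rotations (rotation i = S[i:]+S[:i]):
  rot[0] = raccoonraccoon$
  rot[1] = accoonraccoon$r
  rot[2] = ccoonraccoon$ra
  rot[3] = coonraccoon$rac
  rot[4] = oonraccoon$racc
  rot[5] = onraccoon$racco
  rot[6] = nraccoon$raccoo
  rot[7] = raccoon$raccoon
  rot[8] = accoon$raccoonr
  rot[9] = ccoon$raccoonra
  rot[10] = coon$raccoonrac
  rot[11] = oon$raccoonracc
  rot[12] = on$raccoonracco
  rot[13] = n$raccoonraccoo
  rot[14] = $raccoonraccoon
Sorted (with $ < everything):
  sorted[0] = $raccoonraccoon  (last char: 'n')
  sorted[1] = accoon$raccoonr  (last char: 'r')
  sorted[2] = accoonraccoon$r  (last char: 'r')
  sorted[3] = ccoon$raccoonra  (last char: 'a')
  sorted[4] = ccoonraccoon$ra  (last char: 'a')
  sorted[5] = coon$raccoonrac  (last char: 'c')
  sorted[6] = coonraccoon$rac  (last char: 'c')
  sorted[7] = n$raccoonraccoo  (last char: 'o')
  sorted[8] = nraccoon$raccoo  (last char: 'o')
  sorted[9] = on$raccoonracco  (last char: 'o')
  sorted[10] = onraccoon$racco  (last char: 'o')
  sorted[11] = oon$raccoonracc  (last char: 'c')
  sorted[12] = oonraccoon$racc  (last char: 'c')
  sorted[13] = raccoon$raccoon  (last char: 'n')
  sorted[14] = raccoonraccoon$  (last char: '$')
Last column: nrraaccooooccn$
Original string S is at sorted index 14

Answer: nrraaccooooccn$
14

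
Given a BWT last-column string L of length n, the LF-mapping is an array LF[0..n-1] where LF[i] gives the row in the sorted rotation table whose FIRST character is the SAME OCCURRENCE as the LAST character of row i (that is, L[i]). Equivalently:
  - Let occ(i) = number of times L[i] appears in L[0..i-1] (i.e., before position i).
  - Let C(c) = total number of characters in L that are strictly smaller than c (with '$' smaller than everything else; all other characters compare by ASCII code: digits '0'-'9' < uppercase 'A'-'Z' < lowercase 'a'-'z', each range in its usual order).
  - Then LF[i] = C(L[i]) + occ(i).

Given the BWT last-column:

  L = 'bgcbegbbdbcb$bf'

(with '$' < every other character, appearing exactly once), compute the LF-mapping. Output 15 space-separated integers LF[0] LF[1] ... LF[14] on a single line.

Char counts: '$':1, 'b':7, 'c':2, 'd':1, 'e':1, 'f':1, 'g':2
C (first-col start): C('$')=0, C('b')=1, C('c')=8, C('d')=10, C('e')=11, C('f')=12, C('g')=13
L[0]='b': occ=0, LF[0]=C('b')+0=1+0=1
L[1]='g': occ=0, LF[1]=C('g')+0=13+0=13
L[2]='c': occ=0, LF[2]=C('c')+0=8+0=8
L[3]='b': occ=1, LF[3]=C('b')+1=1+1=2
L[4]='e': occ=0, LF[4]=C('e')+0=11+0=11
L[5]='g': occ=1, LF[5]=C('g')+1=13+1=14
L[6]='b': occ=2, LF[6]=C('b')+2=1+2=3
L[7]='b': occ=3, LF[7]=C('b')+3=1+3=4
L[8]='d': occ=0, LF[8]=C('d')+0=10+0=10
L[9]='b': occ=4, LF[9]=C('b')+4=1+4=5
L[10]='c': occ=1, LF[10]=C('c')+1=8+1=9
L[11]='b': occ=5, LF[11]=C('b')+5=1+5=6
L[12]='$': occ=0, LF[12]=C('$')+0=0+0=0
L[13]='b': occ=6, LF[13]=C('b')+6=1+6=7
L[14]='f': occ=0, LF[14]=C('f')+0=12+0=12

Answer: 1 13 8 2 11 14 3 4 10 5 9 6 0 7 12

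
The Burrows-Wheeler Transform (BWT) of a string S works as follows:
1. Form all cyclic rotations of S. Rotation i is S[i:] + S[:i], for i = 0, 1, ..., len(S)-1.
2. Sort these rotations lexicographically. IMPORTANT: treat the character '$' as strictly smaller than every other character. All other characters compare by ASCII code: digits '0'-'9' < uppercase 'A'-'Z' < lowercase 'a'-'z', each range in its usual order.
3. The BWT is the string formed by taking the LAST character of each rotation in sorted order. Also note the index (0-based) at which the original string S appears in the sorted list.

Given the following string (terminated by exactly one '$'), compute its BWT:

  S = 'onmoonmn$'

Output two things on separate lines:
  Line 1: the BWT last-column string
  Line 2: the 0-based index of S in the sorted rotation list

All 9 rotations (rotation i = S[i:]+S[:i]):
  rot[0] = onmoonmn$
  rot[1] = nmoonmn$o
  rot[2] = moonmn$on
  rot[3] = oonmn$onm
  rot[4] = onmn$onmo
  rot[5] = nmn$onmoo
  rot[6] = mn$onmoon
  rot[7] = n$onmoonm
  rot[8] = $onmoonmn
Sorted (with $ < everything):
  sorted[0] = $onmoonmn  (last char: 'n')
  sorted[1] = mn$onmoon  (last char: 'n')
  sorted[2] = moonmn$on  (last char: 'n')
  sorted[3] = n$onmoonm  (last char: 'm')
  sorted[4] = nmn$onmoo  (last char: 'o')
  sorted[5] = nmoonmn$o  (last char: 'o')
  sorted[6] = onmn$onmo  (last char: 'o')
  sorted[7] = onmoonmn$  (last char: '$')
  sorted[8] = oonmn$onm  (last char: 'm')
Last column: nnnmooo$m
Original string S is at sorted index 7

Answer: nnnmooo$m
7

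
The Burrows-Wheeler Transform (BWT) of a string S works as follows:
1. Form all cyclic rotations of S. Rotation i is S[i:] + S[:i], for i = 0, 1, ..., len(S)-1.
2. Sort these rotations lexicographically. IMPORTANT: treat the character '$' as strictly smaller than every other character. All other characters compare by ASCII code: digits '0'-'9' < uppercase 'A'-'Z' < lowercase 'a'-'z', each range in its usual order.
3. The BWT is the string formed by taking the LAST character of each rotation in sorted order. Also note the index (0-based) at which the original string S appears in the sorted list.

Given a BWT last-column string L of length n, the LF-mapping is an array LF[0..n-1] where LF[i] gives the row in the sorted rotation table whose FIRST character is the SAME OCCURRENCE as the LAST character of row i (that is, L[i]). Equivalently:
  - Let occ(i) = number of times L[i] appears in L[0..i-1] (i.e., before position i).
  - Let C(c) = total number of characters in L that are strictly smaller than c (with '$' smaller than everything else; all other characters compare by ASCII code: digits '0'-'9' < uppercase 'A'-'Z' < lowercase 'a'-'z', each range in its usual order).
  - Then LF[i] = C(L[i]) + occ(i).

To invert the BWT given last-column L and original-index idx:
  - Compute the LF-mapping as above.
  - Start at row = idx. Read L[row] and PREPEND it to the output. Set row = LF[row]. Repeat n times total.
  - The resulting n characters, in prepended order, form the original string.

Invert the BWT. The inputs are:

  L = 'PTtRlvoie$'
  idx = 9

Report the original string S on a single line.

LF mapping: 1 3 8 2 6 9 7 5 4 0
Walk LF starting at row 9, prepending L[row]:
  step 1: row=9, L[9]='$', prepend. Next row=LF[9]=0
  step 2: row=0, L[0]='P', prepend. Next row=LF[0]=1
  step 3: row=1, L[1]='T', prepend. Next row=LF[1]=3
  step 4: row=3, L[3]='R', prepend. Next row=LF[3]=2
  step 5: row=2, L[2]='t', prepend. Next row=LF[2]=8
  step 6: row=8, L[8]='e', prepend. Next row=LF[8]=4
  step 7: row=4, L[4]='l', prepend. Next row=LF[4]=6
  step 8: row=6, L[6]='o', prepend. Next row=LF[6]=7
  step 9: row=7, L[7]='i', prepend. Next row=LF[7]=5
  step 10: row=5, L[5]='v', prepend. Next row=LF[5]=9
Reversed output: violetRTP$

Answer: violetRTP$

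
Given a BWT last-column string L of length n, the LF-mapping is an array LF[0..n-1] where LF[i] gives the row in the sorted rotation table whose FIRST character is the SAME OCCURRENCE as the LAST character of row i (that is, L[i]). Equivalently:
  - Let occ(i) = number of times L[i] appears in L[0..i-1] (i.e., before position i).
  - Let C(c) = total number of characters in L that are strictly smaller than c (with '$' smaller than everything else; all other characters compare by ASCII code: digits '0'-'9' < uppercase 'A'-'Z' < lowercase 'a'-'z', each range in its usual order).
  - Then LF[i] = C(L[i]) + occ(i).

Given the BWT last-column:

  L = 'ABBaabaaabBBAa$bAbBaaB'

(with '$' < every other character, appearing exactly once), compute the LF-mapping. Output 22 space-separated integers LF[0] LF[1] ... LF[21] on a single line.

Answer: 1 4 5 10 11 18 12 13 14 19 6 7 2 15 0 20 3 21 8 16 17 9

Derivation:
Char counts: '$':1, 'A':3, 'B':6, 'a':8, 'b':4
C (first-col start): C('$')=0, C('A')=1, C('B')=4, C('a')=10, C('b')=18
L[0]='A': occ=0, LF[0]=C('A')+0=1+0=1
L[1]='B': occ=0, LF[1]=C('B')+0=4+0=4
L[2]='B': occ=1, LF[2]=C('B')+1=4+1=5
L[3]='a': occ=0, LF[3]=C('a')+0=10+0=10
L[4]='a': occ=1, LF[4]=C('a')+1=10+1=11
L[5]='b': occ=0, LF[5]=C('b')+0=18+0=18
L[6]='a': occ=2, LF[6]=C('a')+2=10+2=12
L[7]='a': occ=3, LF[7]=C('a')+3=10+3=13
L[8]='a': occ=4, LF[8]=C('a')+4=10+4=14
L[9]='b': occ=1, LF[9]=C('b')+1=18+1=19
L[10]='B': occ=2, LF[10]=C('B')+2=4+2=6
L[11]='B': occ=3, LF[11]=C('B')+3=4+3=7
L[12]='A': occ=1, LF[12]=C('A')+1=1+1=2
L[13]='a': occ=5, LF[13]=C('a')+5=10+5=15
L[14]='$': occ=0, LF[14]=C('$')+0=0+0=0
L[15]='b': occ=2, LF[15]=C('b')+2=18+2=20
L[16]='A': occ=2, LF[16]=C('A')+2=1+2=3
L[17]='b': occ=3, LF[17]=C('b')+3=18+3=21
L[18]='B': occ=4, LF[18]=C('B')+4=4+4=8
L[19]='a': occ=6, LF[19]=C('a')+6=10+6=16
L[20]='a': occ=7, LF[20]=C('a')+7=10+7=17
L[21]='B': occ=5, LF[21]=C('B')+5=4+5=9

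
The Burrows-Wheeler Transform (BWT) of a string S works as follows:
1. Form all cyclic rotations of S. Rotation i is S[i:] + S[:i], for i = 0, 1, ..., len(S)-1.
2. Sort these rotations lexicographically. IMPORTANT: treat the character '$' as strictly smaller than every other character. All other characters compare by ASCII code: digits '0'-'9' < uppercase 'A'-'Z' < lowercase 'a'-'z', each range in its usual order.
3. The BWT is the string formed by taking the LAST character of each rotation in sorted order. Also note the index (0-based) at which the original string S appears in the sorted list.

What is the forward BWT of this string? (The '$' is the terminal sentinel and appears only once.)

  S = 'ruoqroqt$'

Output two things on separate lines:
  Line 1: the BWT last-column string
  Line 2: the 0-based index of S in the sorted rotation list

All 9 rotations (rotation i = S[i:]+S[:i]):
  rot[0] = ruoqroqt$
  rot[1] = uoqroqt$r
  rot[2] = oqroqt$ru
  rot[3] = qroqt$ruo
  rot[4] = roqt$ruoq
  rot[5] = oqt$ruoqr
  rot[6] = qt$ruoqro
  rot[7] = t$ruoqroq
  rot[8] = $ruoqroqt
Sorted (with $ < everything):
  sorted[0] = $ruoqroqt  (last char: 't')
  sorted[1] = oqroqt$ru  (last char: 'u')
  sorted[2] = oqt$ruoqr  (last char: 'r')
  sorted[3] = qroqt$ruo  (last char: 'o')
  sorted[4] = qt$ruoqro  (last char: 'o')
  sorted[5] = roqt$ruoq  (last char: 'q')
  sorted[6] = ruoqroqt$  (last char: '$')
  sorted[7] = t$ruoqroq  (last char: 'q')
  sorted[8] = uoqroqt$r  (last char: 'r')
Last column: turooq$qr
Original string S is at sorted index 6

Answer: turooq$qr
6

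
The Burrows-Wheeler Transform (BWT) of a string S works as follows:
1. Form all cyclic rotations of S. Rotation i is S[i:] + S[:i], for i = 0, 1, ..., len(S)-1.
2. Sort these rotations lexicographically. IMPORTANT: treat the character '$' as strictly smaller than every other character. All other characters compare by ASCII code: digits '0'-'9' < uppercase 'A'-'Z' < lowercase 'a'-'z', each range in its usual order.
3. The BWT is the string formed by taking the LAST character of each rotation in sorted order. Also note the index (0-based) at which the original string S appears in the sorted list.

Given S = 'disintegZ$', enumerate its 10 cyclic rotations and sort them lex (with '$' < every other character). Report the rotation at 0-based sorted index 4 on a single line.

All 10 rotations (rotation i = S[i:]+S[:i]):
  rot[0] = disintegZ$
  rot[1] = isintegZ$d
  rot[2] = sintegZ$di
  rot[3] = integZ$dis
  rot[4] = ntegZ$disi
  rot[5] = tegZ$disin
  rot[6] = egZ$disint
  rot[7] = gZ$disinte
  rot[8] = Z$disinteg
  rot[9] = $disintegZ
Sorted (with $ < everything):
  sorted[0] = $disintegZ
  sorted[1] = Z$disinteg
  sorted[2] = disintegZ$
  sorted[3] = egZ$disint
  sorted[4] = gZ$disinte
  sorted[5] = integZ$dis
  sorted[6] = isintegZ$d
  sorted[7] = ntegZ$disi
  sorted[8] = sintegZ$di
  sorted[9] = tegZ$disin
sorted[4] = gZ$disinte

Answer: gZ$disinte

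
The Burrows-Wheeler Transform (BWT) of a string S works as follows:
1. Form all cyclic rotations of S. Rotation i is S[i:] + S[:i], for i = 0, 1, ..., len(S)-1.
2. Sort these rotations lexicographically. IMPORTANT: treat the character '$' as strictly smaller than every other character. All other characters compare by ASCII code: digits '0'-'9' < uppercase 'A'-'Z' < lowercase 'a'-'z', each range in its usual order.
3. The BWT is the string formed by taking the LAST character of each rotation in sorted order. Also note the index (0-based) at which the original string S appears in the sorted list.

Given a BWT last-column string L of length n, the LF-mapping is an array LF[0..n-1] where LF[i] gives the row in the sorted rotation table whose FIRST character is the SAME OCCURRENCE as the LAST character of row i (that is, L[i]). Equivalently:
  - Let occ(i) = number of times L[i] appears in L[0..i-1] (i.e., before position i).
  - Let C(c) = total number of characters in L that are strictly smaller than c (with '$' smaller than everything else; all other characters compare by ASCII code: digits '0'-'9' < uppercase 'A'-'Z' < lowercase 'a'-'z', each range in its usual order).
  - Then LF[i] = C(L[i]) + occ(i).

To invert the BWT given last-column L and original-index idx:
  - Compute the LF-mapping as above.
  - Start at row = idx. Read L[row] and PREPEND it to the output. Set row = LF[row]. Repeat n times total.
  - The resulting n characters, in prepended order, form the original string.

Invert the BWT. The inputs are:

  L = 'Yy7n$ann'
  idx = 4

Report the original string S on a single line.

LF mapping: 2 7 1 4 0 3 5 6
Walk LF starting at row 4, prepending L[row]:
  step 1: row=4, L[4]='$', prepend. Next row=LF[4]=0
  step 2: row=0, L[0]='Y', prepend. Next row=LF[0]=2
  step 3: row=2, L[2]='7', prepend. Next row=LF[2]=1
  step 4: row=1, L[1]='y', prepend. Next row=LF[1]=7
  step 5: row=7, L[7]='n', prepend. Next row=LF[7]=6
  step 6: row=6, L[6]='n', prepend. Next row=LF[6]=5
  step 7: row=5, L[5]='a', prepend. Next row=LF[5]=3
  step 8: row=3, L[3]='n', prepend. Next row=LF[3]=4
Reversed output: nanny7Y$

Answer: nanny7Y$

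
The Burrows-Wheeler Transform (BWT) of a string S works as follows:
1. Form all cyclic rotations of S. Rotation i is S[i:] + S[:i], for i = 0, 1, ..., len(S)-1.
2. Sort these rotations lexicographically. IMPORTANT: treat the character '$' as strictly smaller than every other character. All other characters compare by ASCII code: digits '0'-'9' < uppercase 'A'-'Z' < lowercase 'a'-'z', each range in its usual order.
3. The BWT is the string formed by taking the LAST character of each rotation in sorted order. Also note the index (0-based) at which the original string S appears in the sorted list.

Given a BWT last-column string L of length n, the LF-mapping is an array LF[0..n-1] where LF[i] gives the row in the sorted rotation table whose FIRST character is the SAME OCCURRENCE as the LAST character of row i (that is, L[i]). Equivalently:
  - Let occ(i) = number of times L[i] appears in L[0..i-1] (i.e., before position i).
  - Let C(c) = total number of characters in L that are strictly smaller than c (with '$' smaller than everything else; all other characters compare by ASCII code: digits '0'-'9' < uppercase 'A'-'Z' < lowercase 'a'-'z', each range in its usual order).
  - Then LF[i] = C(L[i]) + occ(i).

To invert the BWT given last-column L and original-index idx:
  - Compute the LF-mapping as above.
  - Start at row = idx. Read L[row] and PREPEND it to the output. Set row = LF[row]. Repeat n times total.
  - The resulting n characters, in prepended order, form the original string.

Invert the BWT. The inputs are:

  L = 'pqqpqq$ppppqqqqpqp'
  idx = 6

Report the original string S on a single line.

Answer: pqpppqqqppqqqqpqp$

Derivation:
LF mapping: 1 9 10 2 11 12 0 3 4 5 6 13 14 15 16 7 17 8
Walk LF starting at row 6, prepending L[row]:
  step 1: row=6, L[6]='$', prepend. Next row=LF[6]=0
  step 2: row=0, L[0]='p', prepend. Next row=LF[0]=1
  step 3: row=1, L[1]='q', prepend. Next row=LF[1]=9
  step 4: row=9, L[9]='p', prepend. Next row=LF[9]=5
  step 5: row=5, L[5]='q', prepend. Next row=LF[5]=12
  step 6: row=12, L[12]='q', prepend. Next row=LF[12]=14
  step 7: row=14, L[14]='q', prepend. Next row=LF[14]=16
  step 8: row=16, L[16]='q', prepend. Next row=LF[16]=17
  step 9: row=17, L[17]='p', prepend. Next row=LF[17]=8
  step 10: row=8, L[8]='p', prepend. Next row=LF[8]=4
  step 11: row=4, L[4]='q', prepend. Next row=LF[4]=11
  step 12: row=11, L[11]='q', prepend. Next row=LF[11]=13
  step 13: row=13, L[13]='q', prepend. Next row=LF[13]=15
  step 14: row=15, L[15]='p', prepend. Next row=LF[15]=7
  step 15: row=7, L[7]='p', prepend. Next row=LF[7]=3
  step 16: row=3, L[3]='p', prepend. Next row=LF[3]=2
  step 17: row=2, L[2]='q', prepend. Next row=LF[2]=10
  step 18: row=10, L[10]='p', prepend. Next row=LF[10]=6
Reversed output: pqpppqqqppqqqqpqp$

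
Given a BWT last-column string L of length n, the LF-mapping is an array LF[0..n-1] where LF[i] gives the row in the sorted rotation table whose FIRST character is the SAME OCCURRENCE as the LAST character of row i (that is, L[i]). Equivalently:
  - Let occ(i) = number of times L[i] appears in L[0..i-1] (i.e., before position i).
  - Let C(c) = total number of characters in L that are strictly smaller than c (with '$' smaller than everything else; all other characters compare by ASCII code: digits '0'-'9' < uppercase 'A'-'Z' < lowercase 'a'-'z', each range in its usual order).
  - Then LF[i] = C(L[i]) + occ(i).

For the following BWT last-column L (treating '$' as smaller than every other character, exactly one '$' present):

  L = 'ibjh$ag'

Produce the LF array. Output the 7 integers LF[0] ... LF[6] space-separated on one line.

Char counts: '$':1, 'a':1, 'b':1, 'g':1, 'h':1, 'i':1, 'j':1
C (first-col start): C('$')=0, C('a')=1, C('b')=2, C('g')=3, C('h')=4, C('i')=5, C('j')=6
L[0]='i': occ=0, LF[0]=C('i')+0=5+0=5
L[1]='b': occ=0, LF[1]=C('b')+0=2+0=2
L[2]='j': occ=0, LF[2]=C('j')+0=6+0=6
L[3]='h': occ=0, LF[3]=C('h')+0=4+0=4
L[4]='$': occ=0, LF[4]=C('$')+0=0+0=0
L[5]='a': occ=0, LF[5]=C('a')+0=1+0=1
L[6]='g': occ=0, LF[6]=C('g')+0=3+0=3

Answer: 5 2 6 4 0 1 3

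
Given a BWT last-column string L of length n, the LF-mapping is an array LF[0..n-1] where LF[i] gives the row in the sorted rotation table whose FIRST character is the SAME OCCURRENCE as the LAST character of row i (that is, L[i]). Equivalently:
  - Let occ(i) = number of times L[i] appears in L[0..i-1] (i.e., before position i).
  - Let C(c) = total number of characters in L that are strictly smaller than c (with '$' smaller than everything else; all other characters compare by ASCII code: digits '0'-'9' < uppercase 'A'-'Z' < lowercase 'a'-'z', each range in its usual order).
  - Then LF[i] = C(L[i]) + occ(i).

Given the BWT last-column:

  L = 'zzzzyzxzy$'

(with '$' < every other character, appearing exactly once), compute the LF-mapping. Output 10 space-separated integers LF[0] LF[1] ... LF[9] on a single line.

Char counts: '$':1, 'x':1, 'y':2, 'z':6
C (first-col start): C('$')=0, C('x')=1, C('y')=2, C('z')=4
L[0]='z': occ=0, LF[0]=C('z')+0=4+0=4
L[1]='z': occ=1, LF[1]=C('z')+1=4+1=5
L[2]='z': occ=2, LF[2]=C('z')+2=4+2=6
L[3]='z': occ=3, LF[3]=C('z')+3=4+3=7
L[4]='y': occ=0, LF[4]=C('y')+0=2+0=2
L[5]='z': occ=4, LF[5]=C('z')+4=4+4=8
L[6]='x': occ=0, LF[6]=C('x')+0=1+0=1
L[7]='z': occ=5, LF[7]=C('z')+5=4+5=9
L[8]='y': occ=1, LF[8]=C('y')+1=2+1=3
L[9]='$': occ=0, LF[9]=C('$')+0=0+0=0

Answer: 4 5 6 7 2 8 1 9 3 0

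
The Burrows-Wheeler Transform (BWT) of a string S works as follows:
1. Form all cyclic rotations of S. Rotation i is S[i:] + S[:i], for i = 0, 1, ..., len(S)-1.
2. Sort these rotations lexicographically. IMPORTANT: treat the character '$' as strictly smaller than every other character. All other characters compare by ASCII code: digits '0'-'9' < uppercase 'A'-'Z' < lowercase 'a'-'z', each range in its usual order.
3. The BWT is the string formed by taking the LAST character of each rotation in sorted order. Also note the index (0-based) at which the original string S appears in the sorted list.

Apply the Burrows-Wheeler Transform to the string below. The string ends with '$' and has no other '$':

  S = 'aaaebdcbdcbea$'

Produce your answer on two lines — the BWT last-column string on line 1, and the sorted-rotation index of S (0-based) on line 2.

All 14 rotations (rotation i = S[i:]+S[:i]):
  rot[0] = aaaebdcbdcbea$
  rot[1] = aaebdcbdcbea$a
  rot[2] = aebdcbdcbea$aa
  rot[3] = ebdcbdcbea$aaa
  rot[4] = bdcbdcbea$aaae
  rot[5] = dcbdcbea$aaaeb
  rot[6] = cbdcbea$aaaebd
  rot[7] = bdcbea$aaaebdc
  rot[8] = dcbea$aaaebdcb
  rot[9] = cbea$aaaebdcbd
  rot[10] = bea$aaaebdcbdc
  rot[11] = ea$aaaebdcbdcb
  rot[12] = a$aaaebdcbdcbe
  rot[13] = $aaaebdcbdcbea
Sorted (with $ < everything):
  sorted[0] = $aaaebdcbdcbea  (last char: 'a')
  sorted[1] = a$aaaebdcbdcbe  (last char: 'e')
  sorted[2] = aaaebdcbdcbea$  (last char: '$')
  sorted[3] = aaebdcbdcbea$a  (last char: 'a')
  sorted[4] = aebdcbdcbea$aa  (last char: 'a')
  sorted[5] = bdcbdcbea$aaae  (last char: 'e')
  sorted[6] = bdcbea$aaaebdc  (last char: 'c')
  sorted[7] = bea$aaaebdcbdc  (last char: 'c')
  sorted[8] = cbdcbea$aaaebd  (last char: 'd')
  sorted[9] = cbea$aaaebdcbd  (last char: 'd')
  sorted[10] = dcbdcbea$aaaeb  (last char: 'b')
  sorted[11] = dcbea$aaaebdcb  (last char: 'b')
  sorted[12] = ea$aaaebdcbdcb  (last char: 'b')
  sorted[13] = ebdcbdcbea$aaa  (last char: 'a')
Last column: ae$aaeccddbbba
Original string S is at sorted index 2

Answer: ae$aaeccddbbba
2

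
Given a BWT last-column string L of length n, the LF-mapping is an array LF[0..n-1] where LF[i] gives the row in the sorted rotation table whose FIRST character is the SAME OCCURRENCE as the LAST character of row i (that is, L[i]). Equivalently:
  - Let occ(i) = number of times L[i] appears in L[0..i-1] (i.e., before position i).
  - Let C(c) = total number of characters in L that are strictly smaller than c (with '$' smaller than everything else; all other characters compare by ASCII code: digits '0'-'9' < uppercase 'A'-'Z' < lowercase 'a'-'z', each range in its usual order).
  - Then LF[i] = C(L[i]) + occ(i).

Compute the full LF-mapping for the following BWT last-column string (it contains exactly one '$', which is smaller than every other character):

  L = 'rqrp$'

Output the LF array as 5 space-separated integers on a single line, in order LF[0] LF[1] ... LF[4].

Answer: 3 2 4 1 0

Derivation:
Char counts: '$':1, 'p':1, 'q':1, 'r':2
C (first-col start): C('$')=0, C('p')=1, C('q')=2, C('r')=3
L[0]='r': occ=0, LF[0]=C('r')+0=3+0=3
L[1]='q': occ=0, LF[1]=C('q')+0=2+0=2
L[2]='r': occ=1, LF[2]=C('r')+1=3+1=4
L[3]='p': occ=0, LF[3]=C('p')+0=1+0=1
L[4]='$': occ=0, LF[4]=C('$')+0=0+0=0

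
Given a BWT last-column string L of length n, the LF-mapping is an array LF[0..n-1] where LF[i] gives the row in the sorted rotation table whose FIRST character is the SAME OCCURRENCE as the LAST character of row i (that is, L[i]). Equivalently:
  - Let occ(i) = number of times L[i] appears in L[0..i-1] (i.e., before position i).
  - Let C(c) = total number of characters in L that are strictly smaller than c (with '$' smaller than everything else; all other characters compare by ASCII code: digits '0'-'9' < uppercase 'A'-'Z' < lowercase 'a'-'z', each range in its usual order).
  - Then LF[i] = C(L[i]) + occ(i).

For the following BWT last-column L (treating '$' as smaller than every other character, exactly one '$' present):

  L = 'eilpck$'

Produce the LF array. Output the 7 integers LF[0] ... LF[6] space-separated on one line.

Char counts: '$':1, 'c':1, 'e':1, 'i':1, 'k':1, 'l':1, 'p':1
C (first-col start): C('$')=0, C('c')=1, C('e')=2, C('i')=3, C('k')=4, C('l')=5, C('p')=6
L[0]='e': occ=0, LF[0]=C('e')+0=2+0=2
L[1]='i': occ=0, LF[1]=C('i')+0=3+0=3
L[2]='l': occ=0, LF[2]=C('l')+0=5+0=5
L[3]='p': occ=0, LF[3]=C('p')+0=6+0=6
L[4]='c': occ=0, LF[4]=C('c')+0=1+0=1
L[5]='k': occ=0, LF[5]=C('k')+0=4+0=4
L[6]='$': occ=0, LF[6]=C('$')+0=0+0=0

Answer: 2 3 5 6 1 4 0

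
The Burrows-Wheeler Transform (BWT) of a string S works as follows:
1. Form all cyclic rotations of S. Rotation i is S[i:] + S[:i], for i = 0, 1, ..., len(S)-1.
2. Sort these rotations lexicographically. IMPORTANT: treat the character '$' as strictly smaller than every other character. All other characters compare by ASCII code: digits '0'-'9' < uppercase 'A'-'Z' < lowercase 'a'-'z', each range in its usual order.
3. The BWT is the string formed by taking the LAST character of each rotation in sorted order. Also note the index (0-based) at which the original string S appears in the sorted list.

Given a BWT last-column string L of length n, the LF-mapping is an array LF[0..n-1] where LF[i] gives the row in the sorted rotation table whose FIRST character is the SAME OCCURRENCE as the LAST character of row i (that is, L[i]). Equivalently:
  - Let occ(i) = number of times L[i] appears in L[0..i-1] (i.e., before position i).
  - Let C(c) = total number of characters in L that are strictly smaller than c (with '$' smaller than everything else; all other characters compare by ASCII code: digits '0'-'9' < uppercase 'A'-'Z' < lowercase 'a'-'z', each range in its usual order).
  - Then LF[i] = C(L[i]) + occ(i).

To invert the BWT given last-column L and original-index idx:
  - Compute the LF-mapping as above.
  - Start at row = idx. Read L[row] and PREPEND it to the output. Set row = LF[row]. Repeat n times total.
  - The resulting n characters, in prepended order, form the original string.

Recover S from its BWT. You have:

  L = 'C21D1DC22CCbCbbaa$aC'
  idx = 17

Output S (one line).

Answer: bCbaaabD2CCCD2112CC$

Derivation:
LF mapping: 6 3 1 12 2 13 7 4 5 8 9 17 10 18 19 14 15 0 16 11
Walk LF starting at row 17, prepending L[row]:
  step 1: row=17, L[17]='$', prepend. Next row=LF[17]=0
  step 2: row=0, L[0]='C', prepend. Next row=LF[0]=6
  step 3: row=6, L[6]='C', prepend. Next row=LF[6]=7
  step 4: row=7, L[7]='2', prepend. Next row=LF[7]=4
  step 5: row=4, L[4]='1', prepend. Next row=LF[4]=2
  step 6: row=2, L[2]='1', prepend. Next row=LF[2]=1
  step 7: row=1, L[1]='2', prepend. Next row=LF[1]=3
  step 8: row=3, L[3]='D', prepend. Next row=LF[3]=12
  step 9: row=12, L[12]='C', prepend. Next row=LF[12]=10
  step 10: row=10, L[10]='C', prepend. Next row=LF[10]=9
  step 11: row=9, L[9]='C', prepend. Next row=LF[9]=8
  step 12: row=8, L[8]='2', prepend. Next row=LF[8]=5
  step 13: row=5, L[5]='D', prepend. Next row=LF[5]=13
  step 14: row=13, L[13]='b', prepend. Next row=LF[13]=18
  step 15: row=18, L[18]='a', prepend. Next row=LF[18]=16
  step 16: row=16, L[16]='a', prepend. Next row=LF[16]=15
  step 17: row=15, L[15]='a', prepend. Next row=LF[15]=14
  step 18: row=14, L[14]='b', prepend. Next row=LF[14]=19
  step 19: row=19, L[19]='C', prepend. Next row=LF[19]=11
  step 20: row=11, L[11]='b', prepend. Next row=LF[11]=17
Reversed output: bCbaaabD2CCCD2112CC$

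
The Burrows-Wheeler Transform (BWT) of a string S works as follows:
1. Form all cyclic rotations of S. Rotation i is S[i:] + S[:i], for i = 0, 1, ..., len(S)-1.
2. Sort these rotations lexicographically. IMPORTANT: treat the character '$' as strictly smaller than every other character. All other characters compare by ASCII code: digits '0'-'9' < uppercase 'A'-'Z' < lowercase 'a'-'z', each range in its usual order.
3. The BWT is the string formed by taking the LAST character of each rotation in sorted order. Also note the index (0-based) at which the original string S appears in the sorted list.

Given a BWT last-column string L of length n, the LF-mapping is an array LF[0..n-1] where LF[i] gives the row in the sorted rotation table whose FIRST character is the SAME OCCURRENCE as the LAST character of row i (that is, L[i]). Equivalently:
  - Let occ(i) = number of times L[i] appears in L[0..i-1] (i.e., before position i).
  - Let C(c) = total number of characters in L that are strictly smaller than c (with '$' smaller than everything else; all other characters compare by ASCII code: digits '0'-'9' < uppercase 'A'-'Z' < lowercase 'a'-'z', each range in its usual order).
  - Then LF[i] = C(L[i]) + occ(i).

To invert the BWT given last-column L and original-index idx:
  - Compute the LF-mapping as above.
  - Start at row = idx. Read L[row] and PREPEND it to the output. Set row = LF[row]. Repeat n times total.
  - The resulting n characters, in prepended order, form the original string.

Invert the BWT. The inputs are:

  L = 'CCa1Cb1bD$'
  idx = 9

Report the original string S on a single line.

Answer: ba1DbCC1C$

Derivation:
LF mapping: 3 4 7 1 5 8 2 9 6 0
Walk LF starting at row 9, prepending L[row]:
  step 1: row=9, L[9]='$', prepend. Next row=LF[9]=0
  step 2: row=0, L[0]='C', prepend. Next row=LF[0]=3
  step 3: row=3, L[3]='1', prepend. Next row=LF[3]=1
  step 4: row=1, L[1]='C', prepend. Next row=LF[1]=4
  step 5: row=4, L[4]='C', prepend. Next row=LF[4]=5
  step 6: row=5, L[5]='b', prepend. Next row=LF[5]=8
  step 7: row=8, L[8]='D', prepend. Next row=LF[8]=6
  step 8: row=6, L[6]='1', prepend. Next row=LF[6]=2
  step 9: row=2, L[2]='a', prepend. Next row=LF[2]=7
  step 10: row=7, L[7]='b', prepend. Next row=LF[7]=9
Reversed output: ba1DbCC1C$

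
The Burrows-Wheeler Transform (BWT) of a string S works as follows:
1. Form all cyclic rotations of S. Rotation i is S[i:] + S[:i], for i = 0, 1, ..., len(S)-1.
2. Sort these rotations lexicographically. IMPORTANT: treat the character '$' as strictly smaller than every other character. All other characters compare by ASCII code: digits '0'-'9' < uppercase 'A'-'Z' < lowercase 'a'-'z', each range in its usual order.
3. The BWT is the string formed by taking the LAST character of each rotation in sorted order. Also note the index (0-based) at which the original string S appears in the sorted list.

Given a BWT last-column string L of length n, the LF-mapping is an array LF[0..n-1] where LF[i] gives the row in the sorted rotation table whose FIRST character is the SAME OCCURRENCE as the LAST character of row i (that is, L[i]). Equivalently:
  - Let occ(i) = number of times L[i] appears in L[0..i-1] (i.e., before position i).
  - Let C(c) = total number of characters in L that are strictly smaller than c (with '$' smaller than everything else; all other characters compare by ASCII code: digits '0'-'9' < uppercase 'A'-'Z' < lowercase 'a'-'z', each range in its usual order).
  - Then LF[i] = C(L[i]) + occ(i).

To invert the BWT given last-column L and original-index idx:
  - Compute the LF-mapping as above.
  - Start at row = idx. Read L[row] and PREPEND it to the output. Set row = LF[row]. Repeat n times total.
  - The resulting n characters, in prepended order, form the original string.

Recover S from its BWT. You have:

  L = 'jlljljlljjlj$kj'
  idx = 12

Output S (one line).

Answer: ljljkljlljjjlj$

Derivation:
LF mapping: 1 9 10 2 11 3 12 13 4 5 14 6 0 8 7
Walk LF starting at row 12, prepending L[row]:
  step 1: row=12, L[12]='$', prepend. Next row=LF[12]=0
  step 2: row=0, L[0]='j', prepend. Next row=LF[0]=1
  step 3: row=1, L[1]='l', prepend. Next row=LF[1]=9
  step 4: row=9, L[9]='j', prepend. Next row=LF[9]=5
  step 5: row=5, L[5]='j', prepend. Next row=LF[5]=3
  step 6: row=3, L[3]='j', prepend. Next row=LF[3]=2
  step 7: row=2, L[2]='l', prepend. Next row=LF[2]=10
  step 8: row=10, L[10]='l', prepend. Next row=LF[10]=14
  step 9: row=14, L[14]='j', prepend. Next row=LF[14]=7
  step 10: row=7, L[7]='l', prepend. Next row=LF[7]=13
  step 11: row=13, L[13]='k', prepend. Next row=LF[13]=8
  step 12: row=8, L[8]='j', prepend. Next row=LF[8]=4
  step 13: row=4, L[4]='l', prepend. Next row=LF[4]=11
  step 14: row=11, L[11]='j', prepend. Next row=LF[11]=6
  step 15: row=6, L[6]='l', prepend. Next row=LF[6]=12
Reversed output: ljljkljlljjjlj$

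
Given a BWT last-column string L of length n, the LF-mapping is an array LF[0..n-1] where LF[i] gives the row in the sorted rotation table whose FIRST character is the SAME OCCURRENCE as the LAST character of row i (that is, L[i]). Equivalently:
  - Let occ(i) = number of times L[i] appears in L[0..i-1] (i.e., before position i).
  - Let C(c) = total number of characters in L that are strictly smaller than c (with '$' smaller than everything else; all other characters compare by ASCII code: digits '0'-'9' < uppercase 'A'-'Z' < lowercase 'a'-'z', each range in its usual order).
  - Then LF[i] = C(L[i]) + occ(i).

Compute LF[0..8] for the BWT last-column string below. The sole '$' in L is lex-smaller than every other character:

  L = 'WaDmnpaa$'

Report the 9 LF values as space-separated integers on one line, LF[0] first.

Answer: 2 3 1 6 7 8 4 5 0

Derivation:
Char counts: '$':1, 'D':1, 'W':1, 'a':3, 'm':1, 'n':1, 'p':1
C (first-col start): C('$')=0, C('D')=1, C('W')=2, C('a')=3, C('m')=6, C('n')=7, C('p')=8
L[0]='W': occ=0, LF[0]=C('W')+0=2+0=2
L[1]='a': occ=0, LF[1]=C('a')+0=3+0=3
L[2]='D': occ=0, LF[2]=C('D')+0=1+0=1
L[3]='m': occ=0, LF[3]=C('m')+0=6+0=6
L[4]='n': occ=0, LF[4]=C('n')+0=7+0=7
L[5]='p': occ=0, LF[5]=C('p')+0=8+0=8
L[6]='a': occ=1, LF[6]=C('a')+1=3+1=4
L[7]='a': occ=2, LF[7]=C('a')+2=3+2=5
L[8]='$': occ=0, LF[8]=C('$')+0=0+0=0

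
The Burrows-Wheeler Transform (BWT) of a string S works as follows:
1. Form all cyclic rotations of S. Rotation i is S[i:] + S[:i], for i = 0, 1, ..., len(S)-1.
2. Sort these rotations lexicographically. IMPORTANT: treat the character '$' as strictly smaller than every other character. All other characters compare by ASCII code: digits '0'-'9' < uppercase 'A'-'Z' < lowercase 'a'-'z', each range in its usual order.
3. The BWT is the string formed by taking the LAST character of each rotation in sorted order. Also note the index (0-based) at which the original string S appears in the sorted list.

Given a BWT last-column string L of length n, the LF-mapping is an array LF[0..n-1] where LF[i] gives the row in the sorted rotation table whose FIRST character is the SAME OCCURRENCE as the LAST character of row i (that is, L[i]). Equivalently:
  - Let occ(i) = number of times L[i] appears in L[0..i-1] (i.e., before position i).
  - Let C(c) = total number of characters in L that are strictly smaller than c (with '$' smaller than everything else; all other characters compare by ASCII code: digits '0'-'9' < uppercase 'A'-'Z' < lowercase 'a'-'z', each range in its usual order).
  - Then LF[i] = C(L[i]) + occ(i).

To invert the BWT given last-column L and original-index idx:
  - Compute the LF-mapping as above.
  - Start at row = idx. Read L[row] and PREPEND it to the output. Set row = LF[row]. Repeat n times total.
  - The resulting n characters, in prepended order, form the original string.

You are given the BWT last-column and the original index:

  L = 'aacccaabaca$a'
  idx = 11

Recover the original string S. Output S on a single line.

Answer: caacaabaccaa$

Derivation:
LF mapping: 1 2 9 10 11 3 4 8 5 12 6 0 7
Walk LF starting at row 11, prepending L[row]:
  step 1: row=11, L[11]='$', prepend. Next row=LF[11]=0
  step 2: row=0, L[0]='a', prepend. Next row=LF[0]=1
  step 3: row=1, L[1]='a', prepend. Next row=LF[1]=2
  step 4: row=2, L[2]='c', prepend. Next row=LF[2]=9
  step 5: row=9, L[9]='c', prepend. Next row=LF[9]=12
  step 6: row=12, L[12]='a', prepend. Next row=LF[12]=7
  step 7: row=7, L[7]='b', prepend. Next row=LF[7]=8
  step 8: row=8, L[8]='a', prepend. Next row=LF[8]=5
  step 9: row=5, L[5]='a', prepend. Next row=LF[5]=3
  step 10: row=3, L[3]='c', prepend. Next row=LF[3]=10
  step 11: row=10, L[10]='a', prepend. Next row=LF[10]=6
  step 12: row=6, L[6]='a', prepend. Next row=LF[6]=4
  step 13: row=4, L[4]='c', prepend. Next row=LF[4]=11
Reversed output: caacaabaccaa$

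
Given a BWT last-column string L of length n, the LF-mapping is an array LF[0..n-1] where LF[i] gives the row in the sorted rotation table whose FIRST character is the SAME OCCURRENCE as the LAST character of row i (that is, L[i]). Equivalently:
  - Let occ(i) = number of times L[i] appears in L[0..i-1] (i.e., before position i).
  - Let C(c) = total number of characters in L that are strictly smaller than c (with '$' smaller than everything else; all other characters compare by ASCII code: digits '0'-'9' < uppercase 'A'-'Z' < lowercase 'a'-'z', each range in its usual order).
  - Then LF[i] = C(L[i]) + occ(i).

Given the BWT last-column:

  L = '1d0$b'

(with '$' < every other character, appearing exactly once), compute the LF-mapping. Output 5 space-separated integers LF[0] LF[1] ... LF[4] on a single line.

Char counts: '$':1, '0':1, '1':1, 'b':1, 'd':1
C (first-col start): C('$')=0, C('0')=1, C('1')=2, C('b')=3, C('d')=4
L[0]='1': occ=0, LF[0]=C('1')+0=2+0=2
L[1]='d': occ=0, LF[1]=C('d')+0=4+0=4
L[2]='0': occ=0, LF[2]=C('0')+0=1+0=1
L[3]='$': occ=0, LF[3]=C('$')+0=0+0=0
L[4]='b': occ=0, LF[4]=C('b')+0=3+0=3

Answer: 2 4 1 0 3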